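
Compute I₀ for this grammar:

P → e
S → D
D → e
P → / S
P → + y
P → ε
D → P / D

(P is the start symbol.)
First, augment the grammar with P' → P
I₀ = CLOSURE({ [P' → . P] }):
  [P' → . P] has the dot before P: add [P → . e], [P → . / S], [P → . + y], [P → .]
No further items can be added.

I₀ = { [P → . + y], [P → . / S], [P → . e], [P → .], [P' → . P] }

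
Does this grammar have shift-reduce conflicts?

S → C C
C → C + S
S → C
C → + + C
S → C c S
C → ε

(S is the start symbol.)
A shift-reduce conflict occurs when an LR(0) state has both:
  - a complete (reduce) item [A → α .] (dot at the end), and
  - a shift item [B → β . c γ] (dot before a terminal).

Augment with S' → S and build the canonical LR(0) collection (I0 = CLOSURE({[S' → . S]}), then GOTO on every symbol after a dot until no new states appear). It has 13 states:
  I0: { [C → . + + C], [C → . C + S], [C → .], [S → . C C], [S → . C c S], [S → . C], [S' → . S] }  — shift, reduce
  I1: { [C → + . + C] }  — shift
  I2: { [C → . + + C], [C → . C + S], [C → .], [C → C . + S], [S → C . C], [S → C . c S], [S → C .] }  — shift, 2 reduces
  I3: { [S' → S .] }  — accept
  I4: { [C → + . + C], [C → . + + C], [C → . C + S], [C → .], [C → C + . S], [S → . C C], [S → . C c S], [S → . C] }  — shift, reduce
  I5: { [C → C . + S], [S → C C .] }  — shift, reduce
  I6: { [C → . + + C], [C → . C + S], [C → .], [S → . C C], [S → . C c S], [S → . C], [S → C c . S] }  — shift, reduce
  I7: { [S → C c S .] }  — reduce
  I8: { [C → . + + C], [C → . C + S], [C → .], [C → C + . S], [S → . C C], [S → . C c S], [S → . C] }  — shift, reduce
  I9: { [C → C + S .] }  — reduce
  I10: { [C → + + . C], [C → + . + C], [C → . + + C], [C → . C + S], [C → .] }  — shift, reduce
  I11: { [C → + + C .], [C → C . + S] }  — shift, reduce
  I12: { [C → + + . C], [C → . + + C], [C → . C + S], [C → .] }  — shift, reduce

I0 contains reduce item [C → .] and shift item [C → . + + C] — shift-reduce conflict.
I2 contains reduce items [C → .], [S → C .] and shift items [C → . + + C], [C → C . + S], [S → C . c S] — shift-reduce conflict.
I4 contains reduce item [C → .] and shift items [C → . + + C], [C → + . + C] — shift-reduce conflict.
I5 contains reduce item [S → C C .] and shift item [C → C . + S] — shift-reduce conflict.
I6 contains reduce item [C → .] and shift item [C → . + + C] — shift-reduce conflict.
I8 contains reduce item [C → .] and shift item [C → . + + C] — shift-reduce conflict.
I10 contains reduce item [C → .] and shift items [C → . + + C], [C → + . + C] — shift-reduce conflict.
I11 contains reduce item [C → + + C .] and shift item [C → C . + S] — shift-reduce conflict.
I12 contains reduce item [C → .] and shift item [C → . + + C] — shift-reduce conflict.

Answer: Yes — I0: [C → .] vs [C → . + + C]; I2: [C → .] vs [C → . + + C]; I4: [C → .] vs [C → . + + C]; I5: [S → C C .] vs [C → C . + S]; I6: [C → .] vs [C → . + + C]; I8: [C → .] vs [C → . + + C]; I10: [C → .] vs [C → . + + C]; I11: [C → + + C .] vs [C → C . + S]; I12: [C → .] vs [C → . + + C]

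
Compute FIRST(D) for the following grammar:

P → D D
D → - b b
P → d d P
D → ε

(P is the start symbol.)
To compute FIRST(D), examine every production with D on the left-hand side, reading each right-hand side left to right until a non-nullable symbol is reached.

From D → - b b:
  - '-' is a terminal: add '-' and stop
From D → ε:
  - ε-production, so ε ∈ FIRST(D)

Collecting: FIRST(D) = { '-', ε }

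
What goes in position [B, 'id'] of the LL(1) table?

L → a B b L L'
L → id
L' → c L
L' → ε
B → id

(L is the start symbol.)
To find M[B, 'id'], we find productions for B where 'id' is in the predict set (PREDICT(N → α) = (FIRST(α) \ {ε}) ∪ (FOLLOW(N) if α ⇒* ε)).

B → id: PREDICT = { 'id' }
  'id' is in predict set, so this production goes in M[B, 'id']

M[B, 'id'] = B → id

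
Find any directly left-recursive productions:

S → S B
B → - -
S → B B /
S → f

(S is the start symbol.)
Yes, S is left-recursive

S → S B: LEFT RECURSIVE (starts with S)
B → - -: starts with '-'
S → B B /: starts with B
S → f: starts with f

The grammar has direct left recursion on: S.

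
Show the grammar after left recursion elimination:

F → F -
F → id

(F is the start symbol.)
F → id F'
F' → - F'
F' → ε

F is directly left-recursive. The standard transformation for
  A → A α₁ | ... | A α_m | β₁ | ... | β_n
is
  A  → β₁ A' | ... | β_n A'
  A' → α₁ A' | ... | α_m A' | ε

F → id becomes F → id F'
F → F - becomes F' → - F'
Add F' → ε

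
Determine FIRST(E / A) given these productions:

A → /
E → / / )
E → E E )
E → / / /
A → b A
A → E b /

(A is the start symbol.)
{ '/' }

FIRST sets of the non-terminals involved (from the grammar, by fixed-point iteration):
  FIRST(E) = { '/' }

To compute FIRST(E / A), process the symbols left to right:
Symbol E is a non-terminal. Add FIRST(E) \ {ε} = { '/' }
E is not nullable (ε ∉ FIRST(E)), so stop here.
FIRST(E / A) = { '/' }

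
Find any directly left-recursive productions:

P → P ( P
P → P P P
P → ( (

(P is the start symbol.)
Direct left recursion occurs when N → N α for some non-terminal N (the right-hand side begins with the left-hand side itself).

P → P ( P: LEFT RECURSIVE (starts with P)
P → P P P: LEFT RECURSIVE (starts with P)
P → ( (: starts with '('

The grammar has direct left recursion on: P.

Answer: Yes, P is left-recursive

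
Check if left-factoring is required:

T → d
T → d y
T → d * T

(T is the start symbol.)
Left-factoring is needed when two productions for the same non-terminal
share a common prefix on the right-hand side.

Productions for T:
  T → d
  T → d y
  T → d * T

Found common prefix 'd' in productions for T

Answer: Yes, T has productions with common prefix 'd'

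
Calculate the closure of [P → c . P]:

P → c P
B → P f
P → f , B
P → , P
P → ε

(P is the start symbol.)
{ [P → . , P], [P → . c P], [P → . f , B], [P → .], [P → c . P] }

To compute CLOSURE, for each item [A → α.Bβ] where B is a non-terminal, add [B → .γ] for all productions B → γ; repeat for the newly added items until nothing changes.

Start with: [P → c . P]
  [P → c . P] has the dot before P: add [P → . c P], [P → . f , B], [P → . , P], [P → .]
No further items can be added.

CLOSURE = { [P → . , P], [P → . c P], [P → . f , B], [P → .], [P → c . P] }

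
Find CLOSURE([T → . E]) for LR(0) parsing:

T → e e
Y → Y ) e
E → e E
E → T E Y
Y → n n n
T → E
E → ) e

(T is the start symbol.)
{ [E → . ) e], [E → . T E Y], [E → . e E], [T → . E], [T → . e e] }

Start with: [T → . E]
  [T → . E] has the dot before E: add [E → . e E], [E → . T E Y], [E → . ) e]
  [E → . T E Y] has the dot before T: add [T → . e e]
No further items can be added.

CLOSURE = { [E → . ) e], [E → . T E Y], [E → . e E], [T → . E], [T → . e e] }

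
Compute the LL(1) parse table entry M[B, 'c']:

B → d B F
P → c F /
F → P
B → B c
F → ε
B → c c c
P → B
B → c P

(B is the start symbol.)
B → B c, B → c c c, B → c P

To find M[B, 'c'], we find productions for B where 'c' is in the predict set (PREDICT(N → α) = (FIRST(α) \ {ε}) ∪ (FOLLOW(N) if α ⇒* ε)).

Relevant sets:
  FIRST(B) = { 'c', 'd' }

B → d B F: PREDICT = { 'd' }
B → B c: PREDICT = { 'c', 'd' }
  'c' is in predict set, so this production goes in M[B, 'c']
B → c c c: PREDICT = { 'c' }
  'c' is in predict set, so this production goes in M[B, 'c']
B → c P: PREDICT = { 'c' }
  'c' is in predict set, so this production goes in M[B, 'c']

M[B, 'c'] = B → B c, B → c c c, B → c P  (a multiply-defined cell — the grammar is not LL(1))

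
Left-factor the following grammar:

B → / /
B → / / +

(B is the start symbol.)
B → / / B'
B' → ε
B' → +

Left-factoring transforms A → αβ₁ | αβ₂ into A → αA' and A' → β₁ | β₂
(α is the longest common prefix among the alternatives). Repeat until
no nonterminal has two alternatives with a common prefix.

Round 1: B has alternatives sharing prefix '/ /'. Introduce B': B → / / B'
  Add: B' → ε
  Add: B' → +

No remaining common prefixes — done.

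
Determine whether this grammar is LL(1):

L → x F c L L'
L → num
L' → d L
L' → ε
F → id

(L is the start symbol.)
No. Predict set conflict for L': { 'd' }

Relevant sets:
  FOLLOW(L') = { $, 'd' }

For L:
  PREDICT(L → x F c L L') = { 'x' }
  PREDICT(L → num) = { 'num' }
For L':
  PREDICT(L' → d L) = { 'd' }
  PREDICT(L' → ε) = { $, 'd' }
F has a single production, so nothing to check there.

Conflict found: Predict set conflict for L': { 'd' }
The grammar is NOT LL(1).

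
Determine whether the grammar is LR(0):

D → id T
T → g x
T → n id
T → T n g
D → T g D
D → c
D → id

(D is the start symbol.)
A grammar is LR(0) if no state in the canonical LR(0) collection has:
  - both a shift item (dot before a terminal) and a complete item (shift-reduce conflict), or
  - two or more complete items (reduce-reduce conflict; the accept item [D' → D .] counts as a complete item here).

Augment with D' → D and build the canonical LR(0) collection (I0 = CLOSURE({[D' → . D]}), then GOTO on every symbol after a dot until no new states appear). It has 14 states:
  I0: { [D → . T g D], [D → . c], [D → . id T], [D → . id], [D' → . D], [T → . T n g], [T → . g x], [T → . n id] }  — shift
  I1: { [D' → D .] }  — accept
  I2: { [D → T . g D], [T → T . n g] }  — shift
  I3: { [D → c .] }  — reduce
  I4: { [T → g . x] }  — shift
  I5: { [D → id . T], [D → id .], [T → . T n g], [T → . g x], [T → . n id] }  — shift, reduce
  I6: { [T → n . id] }  — shift
  I7: { [T → n id .] }  — reduce
  I8: { [D → id T .], [T → T . n g] }  — shift, reduce
  I9: { [T → T n . g] }  — shift
  I10: { [T → T n g .] }  — reduce
  I11: { [T → g x .] }  — reduce
  I12: { [D → . T g D], [D → . c], [D → . id T], [D → . id], [D → T g . D], [T → . T n g], [T → . g x], [T → . n id] }  — shift
  I13: { [D → T g D .] }  — reduce

Conflict in state I5:
  Shift-reduce conflict between [D → id .] and [T → . g x]
So the grammar is NOT LR(0).

Answer: No. Shift-reduce conflict between [D → id .] and [T → . g x]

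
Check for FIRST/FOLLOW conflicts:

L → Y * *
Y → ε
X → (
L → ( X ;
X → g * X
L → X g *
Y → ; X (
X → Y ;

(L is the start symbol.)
Nullable non-terminals: Y.

Y: nullable alternative(s) Y → ε; FOLLOW(Y) = { '*', ';' }
  Y → ε: FIRST \ {ε} = { } — this is the only nullable alternative, skip
  Y → ; X (: FIRST \ {ε} = { ';' } — overlaps FOLLOW(Y) on { ';' }: CONFLICT

L, X have no nullable alternative, so no FIRST/FOLLOW check is needed there.

So the grammar has 1 FIRST/FOLLOW conflict (marked CONFLICT above).

Answer: Yes. Y → ';' X '(' with FOLLOW(Y) on { ';' }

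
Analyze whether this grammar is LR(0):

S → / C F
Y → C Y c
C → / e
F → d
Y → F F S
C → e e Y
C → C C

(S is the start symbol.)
A grammar is LR(0) if no state in the canonical LR(0) collection has:
  - both a shift item (dot before a terminal) and a complete item (shift-reduce conflict), or
  - two or more complete items (reduce-reduce conflict; the accept item [S' → S .] counts as a complete item here).

Augment with S' → S and build the canonical LR(0) collection (I0 = CLOSURE({[S' → . S]}), then GOTO on every symbol after a dot until no new states appear). It has 19 states:
  I0: { [S → . / C F], [S' → . S] }  — shift
  I1: { [C → . / e], [C → . C C], [C → . e e Y], [S → / . C F] }  — shift
  I2: { [S' → S .] }  — accept
  I3: { [C → / . e] }  — shift
  I4: { [C → . / e], [C → . C C], [C → . e e Y], [C → C . C], [F → . d], [S → / C . F] }  — shift
  I5: { [C → e . e Y] }  — shift
  I6: { [C → . / e], [C → . C C], [C → . e e Y], [C → e e . Y], [F → . d], [Y → . C Y c], [Y → . F F S] }  — shift
  I7: { [C → . / e], [C → . C C], [C → . e e Y], [C → C . C], [F → . d], [Y → . C Y c], [Y → . F F S], [Y → C . Y c] }  — shift
  I8: { [F → . d], [Y → F . F S] }  — shift
  I9: { [C → e e Y .] }  — reduce
  I10: { [F → d .] }  — reduce
  I11: { [S → . / C F], [Y → F F . S] }  — shift
  I12: { [Y → F F S .] }  — reduce
  I13: { [C → . / e], [C → . C C], [C → . e e Y], [C → C . C], [C → C C .], [F → . d], [Y → . C Y c], [Y → . F F S], [Y → C . Y c] }  — shift, reduce
  I14: { [Y → C Y . c] }  — shift
  I15: { [Y → C Y c .] }  — reduce
  I16: { [C → . / e], [C → . C C], [C → . e e Y], [C → C . C], [C → C C .] }  — shift, reduce
  I17: { [S → / C F .] }  — reduce
  I18: { [C → / e .] }  — reduce

Conflict in state I13:
  Shift-reduce conflict between [C → C C .] and [C → . / e]
So the grammar is NOT LR(0).

Answer: No. Shift-reduce conflict between [C → C C .] and [C → . / e]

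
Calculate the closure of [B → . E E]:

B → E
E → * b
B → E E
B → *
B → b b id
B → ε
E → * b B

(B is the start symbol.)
{ [B → . E E], [E → . * b B], [E → . * b] }

Start with: [B → . E E]
  [B → . E E] has the dot before E: add [E → . * b], [E → . * b B]
No further items can be added.

CLOSURE = { [B → . E E], [E → . * b B], [E → . * b] }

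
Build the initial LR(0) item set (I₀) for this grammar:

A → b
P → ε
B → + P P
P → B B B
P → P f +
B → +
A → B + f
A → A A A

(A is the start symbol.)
First, augment the grammar with A' → A
I₀ = CLOSURE({ [A' → . A] }):
  [A' → . A] has the dot before A: add [A → . b], [A → . B + f], [A → . A A A]
  [A → . B + f] has the dot before B: add [B → . + P P], [B → . +]
No further items can be added.

I₀ = { [A → . A A A], [A → . B + f], [A → . b], [A' → . A], [B → . + P P], [B → . +] }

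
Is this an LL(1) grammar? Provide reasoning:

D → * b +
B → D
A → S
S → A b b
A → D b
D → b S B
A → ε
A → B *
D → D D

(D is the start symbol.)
No. Predict set conflict for D: { '*' }

Relevant sets:
  FIRST(D) = { '*', 'b' }
  FIRST(S) = { '*', 'b' }
  FIRST(B) = { '*', 'b' }
  FOLLOW(A) = { 'b' }

For D:
  PREDICT(D → '*' b '+') = { '*' }
  PREDICT(D → b S B) = { 'b' }
  PREDICT(D → D D) = { '*', 'b' }
For A:
  PREDICT(A → S) = { '*', 'b' }
  PREDICT(A → D b) = { '*', 'b' }
  PREDICT(A → ε) = { 'b' }
  PREDICT(A → B '*') = { '*', 'b' }
B, S have a single production, so nothing to check there.

Conflict found: Predict set conflict for D: { '*' }
The grammar is NOT LL(1).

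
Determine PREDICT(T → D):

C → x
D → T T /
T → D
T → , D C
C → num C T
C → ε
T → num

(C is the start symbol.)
{ ',', 'num' }

PREDICT(T → D) = (FIRST(RHS) \ {ε}) ∪ (FOLLOW(T) if ε ∈ FIRST(RHS), i.e. RHS ⇒* ε)
FIRST(D) = { ',', 'num' }
FIRST(D) = { ',', 'num' }
ε ∉ FIRST(D), so FOLLOW(T) is not added.
PREDICT(T → D) = { ',', 'num' }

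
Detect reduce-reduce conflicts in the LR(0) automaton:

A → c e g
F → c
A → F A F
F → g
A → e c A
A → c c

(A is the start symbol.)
A reduce-reduce conflict occurs when an LR(0) state has two complete items [A → α .] and [B → β .] — both call for a reduction, and with no lookahead the parser cannot choose between them.

Augment with A' → A and build the canonical LR(0) collection (I0 = CLOSURE({[A' → . A]}), then GOTO on every symbol after a dot until no new states appear). It has 14 states:
  I0: { [A → . F A F], [A → . c c], [A → . c e g], [A → . e c A], [A' → . A], [F → . c], [F → . g] }  — shift
  I1: { [A' → A .] }  — accept
  I2: { [A → . F A F], [A → . c c], [A → . c e g], [A → . e c A], [A → F . A F], [F → . c], [F → . g] }  — shift
  I3: { [A → c . c], [A → c . e g], [F → c .] }  — shift, reduce
  I4: { [A → e . c A] }  — shift
  I5: { [F → g .] }  — reduce
  I6: { [A → . F A F], [A → . c c], [A → . c e g], [A → . e c A], [A → e c . A], [F → . c], [F → . g] }  — shift
  I7: { [A → e c A .] }  — reduce
  I8: { [A → c c .] }  — reduce
  I9: { [A → c e . g] }  — shift
  I10: { [A → c e g .] }  — reduce
  I11: { [A → F A . F], [F → . c], [F → . g] }  — shift
  I12: { [A → F A F .] }  — reduce
  I13: { [F → c .] }  — reduce

No state contains more than one complete item.

Answer: No reduce-reduce conflicts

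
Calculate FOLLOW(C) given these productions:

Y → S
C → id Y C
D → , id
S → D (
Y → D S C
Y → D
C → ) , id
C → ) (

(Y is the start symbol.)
{ $, ')', 'id' }

To compute FOLLOW(C), find every occurrence of C on a right-hand side N → α C β: add FIRST(β) \ {ε}, and if β is empty or nullable also add FOLLOW(N). Iterate to a fixed point.

In C → id Y C: C is at the end; this adds FOLLOW(C) to itself — nothing new
In Y → D S C: C is at the end, add FOLLOW(Y)

The FOLLOW sets referred to above (computed the same way, to a fixed point):
  FOLLOW(Y) = { $, ')', 'id' }

Taking the union: FOLLOW(C) = { $, ')', 'id' }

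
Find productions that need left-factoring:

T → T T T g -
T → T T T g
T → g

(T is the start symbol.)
Yes, T has productions with common prefix 'T T T g'

Left-factoring is needed when two productions for the same non-terminal
share a common prefix on the right-hand side.

Productions for T:
  T → T T T g -
  T → T T T g
  T → g

Found common prefix 'T T T g' in productions for T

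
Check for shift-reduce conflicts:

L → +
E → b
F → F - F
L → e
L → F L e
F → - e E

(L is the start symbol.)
A shift-reduce conflict occurs when an LR(0) state has both:
  - a complete (reduce) item [A → α .] (dot at the end), and
  - a shift item [B → β . c γ] (dot before a terminal).

Augment with L' → L and build the canonical LR(0) collection (I0 = CLOSURE({[L' → . L]}), then GOTO on every symbol after a dot until no new states appear). It has 14 states:
  I0: { [F → . - e E], [F → . F - F], [L → . +], [L → . F L e], [L → . e], [L' → . L] }  — shift
  I1: { [L → + .] }  — reduce
  I2: { [F → - . e E] }  — shift
  I3: { [F → . - e E], [F → . F - F], [F → F . - F], [L → . +], [L → . F L e], [L → . e], [L → F . L e] }  — shift
  I4: { [L' → L .] }  — accept
  I5: { [L → e .] }  — reduce
  I6: { [F → - . e E], [F → . - e E], [F → . F - F], [F → F - . F] }  — shift
  I7: { [L → F L . e] }  — shift
  I8: { [L → F L e .] }  — reduce
  I9: { [F → F - F .], [F → F . - F] }  — shift, reduce
  I10: { [E → . b], [F → - e . E] }  — shift
  I11: { [F → - e E .] }  — reduce
  I12: { [E → b .] }  — reduce
  I13: { [F → . - e E], [F → . F - F], [F → F - . F] }  — shift

I9 contains reduce item [F → F - F .] and shift item [F → F . - F] — shift-reduce conflict.

Answer: Yes — I9: [F → F - F .] vs [F → F . - F]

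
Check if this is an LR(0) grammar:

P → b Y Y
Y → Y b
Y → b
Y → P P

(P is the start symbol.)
Augment with P' → P and build the canonical LR(0) collection (I0 = CLOSURE({[P' → . P]}), then GOTO on every symbol after a dot until no new states appear). It has 10 states:
  I0: { [P → . b Y Y], [P' → . P] }  — shift
  I1: { [P' → P .] }  — accept
  I2: { [P → . b Y Y], [P → b . Y Y], [Y → . P P], [Y → . Y b], [Y → . b] }  — shift
  I3: { [P → . b Y Y], [Y → P . P] }  — shift
  I4: { [P → . b Y Y], [P → b Y . Y], [Y → . P P], [Y → . Y b], [Y → . b], [Y → Y . b] }  — shift
  I5: { [P → . b Y Y], [P → b . Y Y], [Y → . P P], [Y → . Y b], [Y → . b], [Y → b .] }  — shift, reduce
  I6: { [P → b Y Y .], [Y → Y . b] }  — shift, reduce
  I7: { [P → . b Y Y], [P → b . Y Y], [Y → . P P], [Y → . Y b], [Y → . b], [Y → Y b .], [Y → b .] }  — shift, 2 reduces
  I8: { [Y → Y b .] }  — reduce
  I9: { [Y → P P .] }  — reduce

Conflict in state I5:
  Shift-reduce conflict between [Y → b .] and [P → . b Y Y]
So the grammar is NOT LR(0).

Answer: No. Shift-reduce conflict between [Y → b .] and [P → . b Y Y]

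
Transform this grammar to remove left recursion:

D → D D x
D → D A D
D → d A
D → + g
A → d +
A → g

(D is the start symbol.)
D is directly left-recursive. The standard transformation for
  A → A α₁ | ... | A α_m | β₁ | ... | β_n
is
  A  → β₁ A' | ... | β_n A'
  A' → α₁ A' | ... | α_m A' | ε

D → d A becomes D → d A D'
D → + g becomes D → + g D'
D → D D x becomes D' → D x D'
D → D A D becomes D' → A D D'
Add D' → ε

Productions for other non-terminals are unchanged:
  A → d +
  A → g

Resulting grammar:
D → d A D'
D → + g D'
D' → D x D'
D' → A D D'
D' → ε
A → d +
A → g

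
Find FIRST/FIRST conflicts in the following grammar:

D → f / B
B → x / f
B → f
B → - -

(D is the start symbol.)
A FIRST/FIRST conflict occurs when two productions N → α and N → β for the same non-terminal have FIRST(α) ∩ FIRST(β) ≠ ∅ (with ε ∈ FIRST of a nullable right-hand side, so two nullable alternatives also conflict).

Productions for B:
  B → x / f: FIRST = { 'x' }
  B → f: FIRST = { 'f' }
  B → - -: FIRST = { '-' }
D has only one production, so no FIRST/FIRST conflict is possible there.

All alternatives of each non-terminal have pairwise disjoint FIRST sets.

Answer: No FIRST/FIRST conflicts.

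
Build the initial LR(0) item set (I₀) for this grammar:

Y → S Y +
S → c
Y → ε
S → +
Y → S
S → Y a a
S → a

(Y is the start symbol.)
First, augment the grammar with Y' → Y
I₀ = CLOSURE({ [Y' → . Y] }):
  [Y' → . Y] has the dot before Y: add [Y → . S Y +], [Y → .], [Y → . S]
  [Y → . S Y +] has the dot before S: add [S → . c], [S → . +], [S → . Y a a], [S → . a]
No further items can be added.

I₀ = { [S → . +], [S → . Y a a], [S → . a], [S → . c], [Y → . S Y +], [Y → . S], [Y → .], [Y' → . Y] }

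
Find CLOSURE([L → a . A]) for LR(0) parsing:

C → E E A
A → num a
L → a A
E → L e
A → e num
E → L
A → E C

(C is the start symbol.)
{ [A → . E C], [A → . e num], [A → . num a], [E → . L e], [E → . L], [L → . a A], [L → a . A] }

Start with: [L → a . A]
  [L → a . A] has the dot before A: add [A → . num a], [A → . e num], [A → . E C]
  [A → . E C] has the dot before E: add [E → . L e], [E → . L]
  [E → . L e] has the dot before L: add [L → . a A]
No further items can be added.

CLOSURE = { [A → . E C], [A → . e num], [A → . num a], [E → . L e], [E → . L], [L → . a A], [L → a . A] }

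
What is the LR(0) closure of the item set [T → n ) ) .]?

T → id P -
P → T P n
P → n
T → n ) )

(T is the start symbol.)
Start with: [T → n ) ) .]
The dot is at the end, so nothing is added.

CLOSURE = { [T → n ) ) .] }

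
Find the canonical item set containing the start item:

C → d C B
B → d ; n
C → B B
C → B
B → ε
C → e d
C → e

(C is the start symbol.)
{ [B → . d ; n], [B → .], [C → . B B], [C → . B], [C → . d C B], [C → . e d], [C → . e], [C' → . C] }

First, augment the grammar with C' → C
I₀ = CLOSURE({ [C' → . C] }):
  [C' → . C] has the dot before C: add [C → . d C B], [C → . B B], [C → . B], [C → . e d], [C → . e]
  [C → . B B] has the dot before B: add [B → . d ; n], [B → .]
No further items can be added.

I₀ = { [B → . d ; n], [B → .], [C → . B B], [C → . B], [C → . d C B], [C → . e d], [C → . e], [C' → . C] }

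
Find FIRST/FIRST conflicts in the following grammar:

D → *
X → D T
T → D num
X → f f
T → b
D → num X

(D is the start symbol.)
No FIRST/FIRST conflicts.

A FIRST/FIRST conflict occurs when two productions N → α and N → β for the same non-terminal have FIRST(α) ∩ FIRST(β) ≠ ∅ (with ε ∈ FIRST of a nullable right-hand side, so two nullable alternatives also conflict).

FIRST sets of the non-terminals at (or reachable through a nullable prefix from) the front of some alternative:
  FIRST(D) = { '*', 'num' }

Productions for D:
  D → *: FIRST = { '*' }
  D → num X: FIRST = { 'num' }
Productions for X:
  X → D T: FIRST = { '*', 'num' }
  X → f f: FIRST = { 'f' }
Productions for T:
  T → D num: FIRST = { '*', 'num' }
  T → b: FIRST = { 'b' }

All alternatives of each non-terminal have pairwise disjoint FIRST sets.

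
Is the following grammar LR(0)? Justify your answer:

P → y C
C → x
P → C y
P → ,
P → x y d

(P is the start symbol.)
No. Shift-reduce conflict between [C → x .] and [P → x . y d]

A grammar is LR(0) if no state in the canonical LR(0) collection has:
  - both a shift item (dot before a terminal) and a complete item (shift-reduce conflict), or
  - two or more complete items (reduce-reduce conflict; the accept item [P' → P .] counts as a complete item here).

Augment with P' → P and build the canonical LR(0) collection (I0 = CLOSURE({[P' → . P]}), then GOTO on every symbol after a dot until no new states appear). It has 11 states:
  I0: { [C → . x], [P → . ,], [P → . C y], [P → . x y d], [P → . y C], [P' → . P] }  — shift
  I1: { [P → , .] }  — reduce
  I2: { [P → C . y] }  — shift
  I3: { [P' → P .] }  — accept
  I4: { [C → x .], [P → x . y d] }  — shift, reduce
  I5: { [C → . x], [P → y . C] }  — shift
  I6: { [P → y C .] }  — reduce
  I7: { [C → x .] }  — reduce
  I8: { [P → x y . d] }  — shift
  I9: { [P → x y d .] }  — reduce
  I10: { [P → C y .] }  — reduce

Conflict in state I4:
  Shift-reduce conflict between [C → x .] and [P → x . y d]
So the grammar is NOT LR(0).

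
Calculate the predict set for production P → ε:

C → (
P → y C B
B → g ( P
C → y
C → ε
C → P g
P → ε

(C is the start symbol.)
PREDICT(P → ε) = (FIRST(RHS) \ {ε}) ∪ (FOLLOW(P) if ε ∈ FIRST(RHS), i.e. RHS ⇒* ε)
The right-hand side is ε (FIRST(ε) = { ε }), so the predict set is FOLLOW(P) = { 'g' }
PREDICT(P → ε) = { 'g' }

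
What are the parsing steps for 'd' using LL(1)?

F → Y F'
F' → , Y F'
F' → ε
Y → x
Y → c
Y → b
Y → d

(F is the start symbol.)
Stack is shown with the top on the left.

Stack   Input  Action
---------------------
F $     d $    output F → Y F'
Y F' $  d $    output Y → d
d F' $  d $    match 'd'
F' $    $      output F' → ε
$       $      accept

The string is accepted.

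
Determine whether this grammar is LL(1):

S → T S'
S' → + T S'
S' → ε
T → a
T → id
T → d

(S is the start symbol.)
A grammar is LL(1) if for each non-terminal N with multiple productions, the predict sets of those productions are pairwise disjoint, where PREDICT(N → α) = (FIRST(α) \ {ε}) ∪ (FOLLOW(N) if α ⇒* ε).

Relevant sets:
  FOLLOW(S') = { $ }

For S':
  PREDICT(S' → '+' T S') = { '+' }
  PREDICT(S' → ε) = { $ }
For T:
  PREDICT(T → a) = { 'a' }
  PREDICT(T → id) = { 'id' }
  PREDICT(T → d) = { 'd' }
S has a single production, so nothing to check there.

All predict sets are disjoint. The grammar IS LL(1).

Answer: Yes, the grammar is LL(1).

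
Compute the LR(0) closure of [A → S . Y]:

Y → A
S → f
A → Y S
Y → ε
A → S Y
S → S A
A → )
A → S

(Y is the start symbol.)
Start with: [A → S . Y]
  [A → S . Y] has the dot before Y: add [Y → . A], [Y → .]
  [Y → . A] has the dot before A: add [A → . Y S], [A → . S Y], [A → . )], [A → . S]
  [A → . S Y] has the dot before S: add [S → . f], [S → . S A]
No further items can be added.

CLOSURE = { [A → . )], [A → . S Y], [A → . S], [A → . Y S], [A → S . Y], [S → . S A], [S → . f], [Y → . A], [Y → .] }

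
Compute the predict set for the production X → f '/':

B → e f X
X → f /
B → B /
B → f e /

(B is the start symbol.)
{ 'f' }

PREDICT(X → f '/') = (FIRST(RHS) \ {ε}) ∪ (FOLLOW(X) if ε ∈ FIRST(RHS), i.e. RHS ⇒* ε)
FIRST(f '/') = { 'f' }
ε ∉ FIRST(f '/'), so FOLLOW(X) is not added.
PREDICT(X → f '/') = { 'f' }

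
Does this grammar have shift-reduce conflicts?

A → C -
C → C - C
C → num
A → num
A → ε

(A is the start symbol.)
Yes — I0: [A → .] vs [A → . num]; I4: [A → C - .] vs [C → . num]; I5: [C → C - C .] vs [C → C . - C]

Augment with A' → A and build the canonical LR(0) collection (I0 = CLOSURE({[A' → . A]}), then GOTO on every symbol after a dot until no new states appear). It has 8 states:
  I0: { [A → . C -], [A → . num], [A → .], [A' → . A], [C → . C - C], [C → . num] }  — shift, reduce
  I1: { [A' → A .] }  — accept
  I2: { [A → C . -], [C → C . - C] }  — shift
  I3: { [A → num .], [C → num .] }  — 2 reduces
  I4: { [A → C - .], [C → . C - C], [C → . num], [C → C - . C] }  — shift, reduce
  I5: { [C → C - C .], [C → C . - C] }  — shift, reduce
  I6: { [C → num .] }  — reduce
  I7: { [C → . C - C], [C → . num], [C → C - . C] }  — shift

I0 contains reduce item [A → .] and shift items [A → . num], [C → . num] — shift-reduce conflict.
I4 contains reduce item [A → C - .] and shift item [C → . num] — shift-reduce conflict.
I5 contains reduce item [C → C - C .] and shift item [C → C . - C] — shift-reduce conflict.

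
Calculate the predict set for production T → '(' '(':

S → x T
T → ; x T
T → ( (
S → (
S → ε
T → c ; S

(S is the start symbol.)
PREDICT(T → '(' '(') = (FIRST(RHS) \ {ε}) ∪ (FOLLOW(T) if ε ∈ FIRST(RHS), i.e. RHS ⇒* ε)
FIRST('(' '(') = { '(' }
ε ∉ FIRST('(' '('), so FOLLOW(T) is not added.
PREDICT(T → '(' '(') = { '(' }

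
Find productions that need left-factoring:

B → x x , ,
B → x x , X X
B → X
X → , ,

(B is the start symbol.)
Left-factoring is needed when two productions for the same non-terminal
share a common prefix on the right-hand side.

Productions for B:
  B → x x , ,
  B → x x , X X
  B → X

Found common prefix 'x x ,' in productions for B

Answer: Yes, B has productions with common prefix 'x x ,'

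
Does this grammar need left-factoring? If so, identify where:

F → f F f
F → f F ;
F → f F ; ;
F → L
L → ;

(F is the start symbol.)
Left-factoring is needed when two productions for the same non-terminal
share a common prefix on the right-hand side.

Productions for F:
  F → f F f
  F → f F ;
  F → f F ; ;
  F → L

Found common prefix 'f F' in productions for F

Answer: Yes, F has productions with common prefix 'f F'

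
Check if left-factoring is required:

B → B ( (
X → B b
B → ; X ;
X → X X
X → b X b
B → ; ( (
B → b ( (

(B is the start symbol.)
Yes, B has productions with common prefix ';'

Left-factoring is needed when two productions for the same non-terminal
share a common prefix on the right-hand side.

Productions for B:
  B → B ( (
  B → ; X ;
  B → ; ( (
  B → b ( (
Productions for X:
  X → B b
  X → X X
  X → b X b

Found common prefix ';' in productions for B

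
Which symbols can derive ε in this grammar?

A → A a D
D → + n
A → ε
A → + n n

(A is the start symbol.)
A non-terminal is nullable if it can derive ε (the empty string): either it has an ε-production, or it has a production whose right-hand side consists entirely of nullable non-terminals.

ε-productions: A → ε
So A is immediately nullable.
No further non-terminal can be added: every production for the remaining non-terminals contains a terminal or a non-nullable non-terminal.
Nullable = { 'A' }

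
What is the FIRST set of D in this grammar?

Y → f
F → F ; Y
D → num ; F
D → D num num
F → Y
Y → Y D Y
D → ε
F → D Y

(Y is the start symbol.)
From D → num ; F:
  - num is a terminal: add 'num' and stop
From D → D num num:
  - D is the symbol being defined: contributes nothing new
    D is nullable, so continue to the next symbol
  - num is a terminal: add 'num' and stop
From D → ε:
  - ε-production, so ε ∈ FIRST(D)

Collecting: FIRST(D) = { 'num', ε }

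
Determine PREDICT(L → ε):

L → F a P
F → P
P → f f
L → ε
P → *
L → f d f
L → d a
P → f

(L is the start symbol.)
PREDICT(L → ε) = (FIRST(RHS) \ {ε}) ∪ (FOLLOW(L) if ε ∈ FIRST(RHS), i.e. RHS ⇒* ε)
The right-hand side is ε (FIRST(ε) = { ε }), so the predict set is FOLLOW(L) = { $ }
PREDICT(L → ε) = { $ }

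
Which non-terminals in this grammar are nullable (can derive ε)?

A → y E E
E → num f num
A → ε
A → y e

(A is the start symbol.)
{ 'A' }

A non-terminal is nullable if it can derive ε (the empty string): either it has an ε-production, or it has a production whose right-hand side consists entirely of nullable non-terminals.

ε-productions: A → ε
So A is immediately nullable.
No further non-terminal can be added: every production for the remaining non-terminals contains a terminal or a non-nullable non-terminal.
Nullable = { 'A' }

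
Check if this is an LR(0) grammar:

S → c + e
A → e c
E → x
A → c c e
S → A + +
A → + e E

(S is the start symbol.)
Yes, the grammar is LR(0)

A grammar is LR(0) if no state in the canonical LR(0) collection has:
  - both a shift item (dot before a terminal) and a complete item (shift-reduce conflict), or
  - two or more complete items (reduce-reduce conflict; the accept item [S' → S .] counts as a complete item here).

Augment with S' → S and build the canonical LR(0) collection (I0 = CLOSURE({[S' → . S]}), then GOTO on every symbol after a dot until no new states appear). It has 16 states:
  I0: { [A → . + e E], [A → . c c e], [A → . e c], [S → . A + +], [S → . c + e], [S' → . S] }  — shift
  I1: { [A → + . e E] }  — shift
  I2: { [S → A . + +] }  — shift
  I3: { [S' → S .] }  — accept
  I4: { [A → c . c e], [S → c . + e] }  — shift
  I5: { [A → e . c] }  — shift
  I6: { [A → e c .] }  — reduce
  I7: { [S → c + . e] }  — shift
  I8: { [A → c c . e] }  — shift
  I9: { [A → c c e .] }  — reduce
  I10: { [S → c + e .] }  — reduce
  I11: { [S → A + . +] }  — shift
  I12: { [S → A + + .] }  — reduce
  I13: { [A → + e . E], [E → . x] }  — shift
  I14: { [A → + e E .] }  — reduce
  I15: { [E → x .] }  — reduce

Every state is either a pure shift/goto state or contains exactly one complete item and nothing to shift — no conflicts. The grammar is LR(0).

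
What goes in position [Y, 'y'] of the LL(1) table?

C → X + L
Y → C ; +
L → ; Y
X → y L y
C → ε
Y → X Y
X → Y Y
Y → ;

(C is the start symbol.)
Y → C ; +, Y → X Y

To find M[Y, 'y'], we find productions for Y where 'y' is in the predict set (PREDICT(N → α) = (FIRST(α) \ {ε}) ∪ (FOLLOW(N) if α ⇒* ε)).

Relevant sets:
  FIRST(C) = { ';', 'y', ε }
  FIRST(X) = { ';', 'y' }

Y → C ; +: PREDICT = { ';', 'y' }
  'y' is in predict set, so this production goes in M[Y, 'y']
Y → X Y: PREDICT = { ';', 'y' }
  'y' is in predict set, so this production goes in M[Y, 'y']
Y → ;: PREDICT = { ';' }

M[Y, 'y'] = Y → C ; +, Y → X Y  (a multiply-defined cell — the grammar is not LL(1))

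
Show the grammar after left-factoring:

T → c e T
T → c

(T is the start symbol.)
T → c T'
T' → e T
T' → ε

Left-factoring transforms A → αβ₁ | αβ₂ into A → αA' and A' → β₁ | β₂
(α is the longest common prefix among the alternatives). Repeat until
no nonterminal has two alternatives with a common prefix.

Round 1: T has alternatives sharing prefix 'c'. Introduce T': T → c T'
  Add: T' → e T
  Add: T' → ε

No remaining common prefixes — done.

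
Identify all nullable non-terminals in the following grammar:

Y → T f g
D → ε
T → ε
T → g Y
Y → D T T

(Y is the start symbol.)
{ 'D', 'T', 'Y' }

ε-productions: D → ε, T → ε
So D, T are immediately nullable.
Y → D T T: every symbol on the right is nullable, so Y is nullable too.
Every non-terminal is now nullable.
Nullable = { 'D', 'T', 'Y' }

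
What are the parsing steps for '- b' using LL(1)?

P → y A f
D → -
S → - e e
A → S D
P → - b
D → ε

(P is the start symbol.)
Stack is shown with the top on the left.

Stack  Input  Action
--------------------
P $    - b $  output P → - b
- b $  - b $  match '-'
b $    b $    match 'b'
$      $      accept

The string is accepted.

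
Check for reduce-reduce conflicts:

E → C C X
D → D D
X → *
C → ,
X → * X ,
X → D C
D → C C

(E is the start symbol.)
A reduce-reduce conflict occurs when an LR(0) state has two complete items [A → α .] and [B → β .] — both call for a reduction, and with no lookahead the parser cannot choose between them.

Augment with E' → E and build the canonical LR(0) collection (I0 = CLOSURE({[E' → . E]}), then GOTO on every symbol after a dot until no new states appear). It has 14 states:
  I0: { [C → . ,], [E → . C C X], [E' → . E] }  — shift
  I1: { [C → , .] }  — reduce
  I2: { [C → . ,], [E → C . C X] }  — shift
  I3: { [E' → E .] }  — accept
  I4: { [C → . ,], [D → . C C], [D → . D D], [E → C C . X], [X → . * X ,], [X → . *], [X → . D C] }  — shift
  I5: { [C → . ,], [D → . C C], [D → . D D], [X → * . X ,], [X → * .], [X → . * X ,], [X → . *], [X → . D C] }  — shift, reduce
  I6: { [C → . ,], [D → C . C] }  — shift
  I7: { [C → . ,], [D → . C C], [D → . D D], [D → D . D], [X → D . C] }  — shift
  I8: { [E → C C X .] }  — reduce
  I9: { [C → . ,], [D → C . C], [X → D C .] }  — shift, reduce
  I10: { [C → . ,], [D → . C C], [D → . D D], [D → D . D], [D → D D .] }  — shift, reduce
  I11: { [D → C C .] }  — reduce
  I12: { [X → * X . ,] }  — shift
  I13: { [X → * X , .] }  — reduce

No state contains more than one complete item.

Answer: No reduce-reduce conflicts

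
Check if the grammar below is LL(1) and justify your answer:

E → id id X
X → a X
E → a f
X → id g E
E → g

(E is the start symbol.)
Yes, the grammar is LL(1).

A grammar is LL(1) if for each non-terminal N with multiple productions, the predict sets of those productions are pairwise disjoint, where PREDICT(N → α) = (FIRST(α) \ {ε}) ∪ (FOLLOW(N) if α ⇒* ε).

For E:
  PREDICT(E → id id X) = { 'id' }
  PREDICT(E → a f) = { 'a' }
  PREDICT(E → g) = { 'g' }
For X:
  PREDICT(X → a X) = { 'a' }
  PREDICT(X → id g E) = { 'id' }

All predict sets are disjoint. The grammar IS LL(1).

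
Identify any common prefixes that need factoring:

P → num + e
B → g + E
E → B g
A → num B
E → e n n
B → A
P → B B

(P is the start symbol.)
Left-factoring is needed when two productions for the same non-terminal
share a common prefix on the right-hand side.

Productions for P:
  P → num + e
  P → B B
Productions for B:
  B → g + E
  B → A
Productions for E:
  E → B g
  E → e n n

No common prefixes found.

Answer: No, left-factoring is not needed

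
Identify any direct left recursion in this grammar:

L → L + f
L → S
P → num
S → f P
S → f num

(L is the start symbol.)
Yes, L is left-recursive

Direct left recursion occurs when N → N α for some non-terminal N (the right-hand side begins with the left-hand side itself).

L → L + f: LEFT RECURSIVE (starts with L)
L → S: starts with S
P → num: starts with num
S → f P: starts with f
S → f num: starts with f

The grammar has direct left recursion on: L.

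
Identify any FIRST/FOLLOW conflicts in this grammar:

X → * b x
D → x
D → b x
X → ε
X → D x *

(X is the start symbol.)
A FIRST/FOLLOW conflict occurs when a non-terminal N has a nullable alternative N → β (β ⇒* ε) and another alternative N → α with FIRST(α) ∩ FOLLOW(N) ≠ ∅: on such a lookahead the parser cannot decide between expanding α and letting N vanish via β.

Nullable non-terminals: X.
FIRST sets used below: FIRST(D) = { 'b', 'x' }

X: nullable alternative(s) X → ε; FOLLOW(X) = { $ }
  X → * b x: FIRST \ {ε} = { '*' } — disjoint from FOLLOW(X)
  X → ε: FIRST \ {ε} = { } — this is the only nullable alternative, skip
  X → D x *: FIRST \ {ε} = { 'b', 'x' } — disjoint from FOLLOW(X)

D has no nullable alternative, so no FIRST/FOLLOW check is needed there.

No FIRST/FOLLOW conflicts found.

Answer: No FIRST/FOLLOW conflicts.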